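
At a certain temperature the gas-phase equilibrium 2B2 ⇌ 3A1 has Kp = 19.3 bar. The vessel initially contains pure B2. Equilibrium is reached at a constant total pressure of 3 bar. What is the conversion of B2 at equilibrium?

Basis: 1 mol B2 initially; let X = conversion of B2. Extent ξ = 0.5X.
Moles: n_B2 = 1 − X; n_A1 = 1.5X.
n_T = Σnᵢ = 1 + 0.5X.
Mole fractions y_i = n_i/n_T; Kp = p_A1^3 / (p_B2^2) with p_i = y_i·P.
Equating to 19.3 bar and solving on 0 < X < 1: X = 0.662.

X = 0.662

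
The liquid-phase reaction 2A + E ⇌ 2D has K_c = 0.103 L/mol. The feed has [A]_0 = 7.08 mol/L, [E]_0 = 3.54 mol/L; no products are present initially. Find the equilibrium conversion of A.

X = 0.331

Let X = conversion of A; extent ξ = 7.08X/2 mol/L.
Concentrations: [A] = 7.08 − 7.08X; [E] = 3.54 − 3.54X; [D] = 7.08X.
K_c = [D]^2 / ([A]^2 [E]).
Solving K_c = 0.103 for X ∈ (0,1): X = 0.331.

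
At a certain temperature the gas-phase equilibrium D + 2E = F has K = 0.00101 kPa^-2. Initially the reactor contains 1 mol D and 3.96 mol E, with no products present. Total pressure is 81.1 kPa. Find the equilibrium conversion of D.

Basis: 1 mol D initially; let X = conversion of D. Extent ξ = X.
Mole table: n_D = 1 − X; n_E = 3.96 − 2X; n_F = X.
n_T = Σnᵢ = 4.96 − 2X.
y_i = n_i/n_T, p_i = y_i·P. K = p_F / (p_D p_E^2).
This yields a degree-3 equation in X; solving on (0,1), X = 0.769.

X = 0.769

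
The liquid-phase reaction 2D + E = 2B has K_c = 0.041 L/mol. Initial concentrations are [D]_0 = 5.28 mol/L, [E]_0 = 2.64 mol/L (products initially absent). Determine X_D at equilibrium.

X = 0.225

Let X = conversion of D; extent ξ = 5.28X/2 mol/L.
Concentrations: [D] = 5.28 − 5.28X; [E] = 2.64 − 2.64X; [B] = 5.28X.
K_c = [B]^2 / ([D]^2 [E]).
This equals 0.041 at X = 0.225 (the root in 0 < X < 1).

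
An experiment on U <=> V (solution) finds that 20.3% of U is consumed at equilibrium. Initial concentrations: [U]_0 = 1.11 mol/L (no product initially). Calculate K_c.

Let X = conversion of U.
Concentrations: [U] = 1.11 − 1.11X; [V] = 1.11X.
At X = 0.203: [U] = 0.885, [V] = 0.225.
K_c = [V] / ([U]) = 0.255.

K_c = 0.255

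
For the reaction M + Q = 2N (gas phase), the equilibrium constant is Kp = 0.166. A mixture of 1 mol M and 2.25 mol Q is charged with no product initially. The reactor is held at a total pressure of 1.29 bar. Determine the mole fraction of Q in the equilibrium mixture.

y_Q = 0.616

Basis: 1 mol M initially; let X = conversion of M. Extent ξ = X.
At extent ξ: n_M = 1 − X; n_Q = 2.25 − X; n_N = 2X.
n_T stays at 3.25 (no change in mole number).
Mole fractions y_i = n_i/n_T; Kp = p_N^2 / (p_M p_Q) with p_i = y_i·P.
Substituting and setting equal to 0.166 gives a polynomial in X; the root in (0,1) is X = 0.250.
Then n_Q = 2, n_T = 3.25, so y_Q = 0.616.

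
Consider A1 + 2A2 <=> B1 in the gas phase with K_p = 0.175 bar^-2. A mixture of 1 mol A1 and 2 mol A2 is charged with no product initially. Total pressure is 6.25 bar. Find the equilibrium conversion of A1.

Basis: 1 mol A1 initially; let X = conversion of A1. Extent ξ = X.
At extent ξ: n_A1 = 1 − X; n_A2 = 2 − 2X; n_B1 = X.
Total moles n_T = 3 − 2X.
With p_i = (n_i/n_T)P, K_p = p_B1 / (p_A1 p_A2^2).
Setting this equal to 0.175 bar^-2 and taking the physical root (0 < X < 1) gives X = 0.585.

X = 0.585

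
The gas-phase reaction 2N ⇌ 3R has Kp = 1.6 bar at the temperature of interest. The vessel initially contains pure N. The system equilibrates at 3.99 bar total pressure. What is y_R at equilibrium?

Let X = conversion of N (basis 1 mol N); extent of reaction ξ = 0.5X.
Species balance: n_N = 1 − X; n_R = 1.5X.
n_T = Σnᵢ = 1 + 0.5X.
With p_i = (n_i/n_T)P, Kp = p_R^3 / (p_N^2).
Setting this equal to 1.6 bar and taking the physical root (0 < X < 1) gives X = 0.379.
Then n_R = 0.569, n_T = 1.19, so y_R = 0.478.

y_R = 0.478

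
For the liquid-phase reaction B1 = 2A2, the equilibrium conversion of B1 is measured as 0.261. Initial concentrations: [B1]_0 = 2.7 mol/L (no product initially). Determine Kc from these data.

Kc = 0.996 mol/L

Let X = conversion of B1.
Concentrations: [B1] = 2.7 − 2.7X; [A2] = 5.4X.
At X = 0.261: [B1] = 2, [A2] = 1.41.
Kc = [A2]^2 / ([B1]) = 0.996 mol/L.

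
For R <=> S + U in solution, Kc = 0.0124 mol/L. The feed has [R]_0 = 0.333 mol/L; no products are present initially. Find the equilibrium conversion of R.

X = 0.175

Let X = conversion of R; extent ξ = 0.333·X mol/L.
Concentrations: [R] = 0.333 − 0.333X; [S] = 0.333X; [U] = 0.333X.
Kc = [S] [U] / ([R]).
This equals 0.0124 at X = 0.175 (the root in 0 < X < 1).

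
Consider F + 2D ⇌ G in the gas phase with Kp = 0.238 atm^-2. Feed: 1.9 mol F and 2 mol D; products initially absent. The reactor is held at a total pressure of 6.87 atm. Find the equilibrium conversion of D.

Basis: 2 mol D initially; let X = conversion of D. Extent ξ = X.
At extent ξ: n_F = 1.9 − X; n_D = 2 − 2X; n_G = X.
n_T = Σnᵢ = 3.9 − 2X.
With p_i = (n_i/n_T)P, Kp = p_G / (p_F p_D^2).
This yields a degree-3 equation in X; solving on (0,1), X = 0.714.

X = 0.714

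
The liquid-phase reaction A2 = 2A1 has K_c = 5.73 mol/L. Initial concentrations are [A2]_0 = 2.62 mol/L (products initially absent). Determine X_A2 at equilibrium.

X = 0.515

Let X = conversion of A2; extent ξ = 2.62·X mol/L.
Concentrations: [A2] = 2.62 − 2.62X; [A1] = 5.24X.
K_c = [A1]^2 / ([A2]).
Setting equal to 5.73 and solving for X on (0,1) gives X = 0.515.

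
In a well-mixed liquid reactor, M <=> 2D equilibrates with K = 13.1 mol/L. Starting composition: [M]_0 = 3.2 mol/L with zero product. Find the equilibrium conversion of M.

X = 0.622

Let X = conversion of M; extent ξ = 3.2·X mol/L.
Concentrations: [M] = 3.2 − 3.2X; [D] = 6.4X.
K = [D]^2 / ([M]).
Equating to 13.1 mol/L: the physical root is X = 0.622.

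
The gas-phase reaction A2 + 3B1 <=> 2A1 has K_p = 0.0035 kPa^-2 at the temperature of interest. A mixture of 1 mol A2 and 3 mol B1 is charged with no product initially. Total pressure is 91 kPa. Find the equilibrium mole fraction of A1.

y_A1 = 0.477

Let X = conversion of A2 (basis 1 mol A2); extent of reaction ξ = X.
Moles: n_A2 = 1 − X; n_B1 = 3 − 3X; n_A1 = 2X.
n_T = Σnᵢ = 4 − 2X.
y_i = n_i/n_T, p_i = y_i·P. K_p = p_A1^2 / (p_A2 p_B1^3).
This yields a degree-4 equation in X; solving on (0,1), X = 0.646.
Then n_A1 = 1.29, n_T = 2.71, so y_A1 = 0.477.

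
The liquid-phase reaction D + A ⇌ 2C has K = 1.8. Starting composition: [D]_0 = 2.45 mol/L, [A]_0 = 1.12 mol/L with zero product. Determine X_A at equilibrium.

X = 0.564

Let X = conversion of A; extent ξ = 1.12·X mol/L.
Concentrations: [D] = 2.45 − 1.12X; [A] = 1.12 − 1.12X; [C] = 2.24X.
K = [C]^2 / ([D] [A]).
Equating to 1.8: the physical root is X = 0.564.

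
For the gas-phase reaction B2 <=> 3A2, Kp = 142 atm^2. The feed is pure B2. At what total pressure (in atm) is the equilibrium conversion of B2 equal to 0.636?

Basis: 1 mol B2 initially; let X = conversion of B2. Extent ξ = X.
Mole table: n_B2 = 1 − X; n_A2 = 3X.
Total moles n_T = 1 + 2X.
Kp = p_A2^3 / (p_B2) with p_i = (n_i/n_T)·P.
At X = 0.636: the mole-fraction product g(X) = Π y_i^ν_i = 3.697. Since Kp = g(X)·P^{2}, P = (Kp/g)^(1/2) = (142/3.697)^(1/2) = 6.2 atm.

P = 6.2 atm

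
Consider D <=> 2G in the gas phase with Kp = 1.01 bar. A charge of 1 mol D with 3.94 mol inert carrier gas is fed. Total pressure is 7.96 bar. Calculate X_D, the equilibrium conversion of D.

Take 1 mol D as basis and let X be its fractional conversion, so ξ = X.
At extent ξ: n_D = 1 − X; n_G = 2X; n_I = 3.94 (inert).
Total moles n_T = 4.94 + X.
With p_i = (n_i/n_T)P, Kp = p_G^2 / (p_D).
Setting this equal to 1.01 bar and taking the physical root (0 < X < 1) gives X = 0.334.

X = 0.334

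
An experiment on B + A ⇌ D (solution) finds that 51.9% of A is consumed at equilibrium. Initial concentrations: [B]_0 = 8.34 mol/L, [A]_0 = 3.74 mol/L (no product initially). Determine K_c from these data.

K_c = 0.169 L/mol

Let X = conversion of A.
Concentrations: [B] = 8.34 − 3.74X; [A] = 3.74 − 3.74X; [D] = 3.74X.
At X = 0.519: [B] = 6.4, [A] = 1.8, [D] = 1.94.
K_c = [D] / ([B] [A]) = 0.169 L/mol.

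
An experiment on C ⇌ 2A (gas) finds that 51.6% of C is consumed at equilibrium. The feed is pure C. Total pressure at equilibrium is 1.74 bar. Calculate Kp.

Kp = 2.53 bar

Basis: 1 mol C initially; let X = conversion of C. Extent ξ = X.
Moles: n_C = 1 − X; n_A = 2X.
n_T = Σnᵢ = 1 + X.
At X = 0.516: n_C = 0.484, n_A = 1.03, n_T = 1.52.
p_i = (n_i/n_T)·P. Kp = p_A^2 / (p_C) = 2.53 bar.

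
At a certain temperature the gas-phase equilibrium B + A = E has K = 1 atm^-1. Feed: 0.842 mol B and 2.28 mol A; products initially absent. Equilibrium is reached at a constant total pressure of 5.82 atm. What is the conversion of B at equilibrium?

Take 0.842 mol B as basis and let X be its fractional conversion, so ξ = 0.842X.
Species balance: n_B = 0.842 − 0.842X; n_A = 2.28 − 0.842X; n_E = 0.842X.
Summing: n_T = 3.12 − 0.842X.
With p_i = (n_i/n_T)P, K = p_E / (p_B p_A).
This yields a degree-2 equation in X; solving on (0,1), X = 0.793.

X = 0.793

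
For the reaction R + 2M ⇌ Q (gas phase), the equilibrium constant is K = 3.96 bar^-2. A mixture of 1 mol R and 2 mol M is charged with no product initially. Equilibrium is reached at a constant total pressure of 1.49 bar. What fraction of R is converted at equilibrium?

Let X = conversion of R (basis 1 mol R); extent of reaction ξ = X.
At extent ξ: n_R = 1 − X; n_M = 2 − 2X; n_Q = X.
Summing: n_T = 3 − 2X.
y_i = n_i/n_T, p_i = y_i·P. K = p_Q / (p_R p_M^2).
This yields a degree-3 equation in X; solving on (0,1), X = 0.621.

X = 0.621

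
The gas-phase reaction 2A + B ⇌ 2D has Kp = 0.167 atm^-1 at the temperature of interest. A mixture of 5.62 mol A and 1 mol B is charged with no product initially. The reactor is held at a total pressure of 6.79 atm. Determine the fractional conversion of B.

X = 0.603

Basis: 1 mol B initially; let X = conversion of B. Extent ξ = X.
Species balance: n_A = 5.62 − 2X; n_B = 1 − X; n_D = 2X.
Total moles n_T = 6.62 − X.
y_i = n_i/n_T, p_i = y_i·P. Kp = p_D^2 / (p_A^2 p_B).
This yields a degree-3 equation in X; solving on (0,1), X = 0.603.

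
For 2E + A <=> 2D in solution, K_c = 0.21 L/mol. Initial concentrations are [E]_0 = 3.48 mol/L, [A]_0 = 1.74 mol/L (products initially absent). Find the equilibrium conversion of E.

Let X = conversion of E; extent ξ = 3.48X/2 mol/L.
Concentrations: [E] = 3.48 − 3.48X; [A] = 1.74 − 1.74X; [D] = 3.48X.
K_c = [D]^2 / ([E]^2 [A]).
Setting equal to 0.21 and solving for X on (0,1) gives X = 0.331.

X = 0.331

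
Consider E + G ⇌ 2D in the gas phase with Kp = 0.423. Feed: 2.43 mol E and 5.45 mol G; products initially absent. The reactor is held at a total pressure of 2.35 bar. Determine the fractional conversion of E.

X = 0.358

Let X = conversion of E (basis 2.43 mol E); extent of reaction ξ = 2.43X.
Species balance: n_E = 2.43 − 2.43X; n_G = 5.45 − 2.43X; n_D = 4.86X.
Total moles n_T = 7.88 (Δν = 0, constant).
With p_i = (n_i/n_T)P, Kp = p_D^2 / (p_E p_G).
Substituting and setting equal to 0.423 gives a polynomial in X; the root in (0,1) is X = 0.358.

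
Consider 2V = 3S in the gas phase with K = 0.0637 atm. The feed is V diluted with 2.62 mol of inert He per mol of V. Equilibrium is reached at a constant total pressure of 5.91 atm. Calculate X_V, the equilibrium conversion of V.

Basis: 1 mol V initially; let X = conversion of V. Extent ξ = 0.5X.
Species balance: n_V = 1 − X; n_S = 1.5X; n_I = 2.62 (inert).
Summing: n_T = 3.62 + 0.5X.
y_i = n_i/n_T, p_i = y_i·P. K = p_S^3 / (p_V^2).
Substituting and setting equal to 0.0637 atm gives a polynomial in X; the root in (0,1) is X = 0.197.

X = 0.197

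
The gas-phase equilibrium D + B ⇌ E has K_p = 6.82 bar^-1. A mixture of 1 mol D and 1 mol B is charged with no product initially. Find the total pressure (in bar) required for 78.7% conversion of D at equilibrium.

Take 1 mol D as basis and let X be its fractional conversion, so ξ = X.
Moles: n_D = 1 − X; n_B = 1 − X; n_E = X.
n_T = Σnᵢ = 2 − X.
K_p = p_E / (p_D p_B) with p_i = (n_i/n_T)·P.
At X = 0.787: the mole-fraction product g(X) = Π y_i^ν_i = 21.04. Since K_p = g(X)·P^{-1}, P = (g/K_p)^(1/1) = (21.04/6.82)^(1/1) = 3.09 bar.

P = 3.09 bar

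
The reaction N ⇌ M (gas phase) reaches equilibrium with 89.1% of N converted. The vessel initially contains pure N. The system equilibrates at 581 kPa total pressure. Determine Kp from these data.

Basis: 1 mol N initially; let X = conversion of N. Extent ξ = X.
Moles: n_N = 1 − X; n_M = X.
Since Δν = 0, n_T = 1 throughout.
At X = 0.891: n_N = 0.109, n_M = 0.891, n_T = 1.
p_i = (n_i/n_T)·P. Kp = p_M / (p_N) = 8.17.

Kp = 8.17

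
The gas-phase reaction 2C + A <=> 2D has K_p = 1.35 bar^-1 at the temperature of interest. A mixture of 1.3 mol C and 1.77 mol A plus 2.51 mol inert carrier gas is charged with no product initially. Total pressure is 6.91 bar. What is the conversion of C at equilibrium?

Let X = conversion of C (basis 1.3 mol C); extent of reaction ξ = 0.65X.
Species balance: n_C = 1.3 − 1.3X; n_A = 1.77 − 0.65X; n_D = 1.3X; n_I = 2.51 (inert).
Total moles n_T = 5.58 − 0.65X.
y_i = n_i/n_T, p_i = y_i·P. K_p = p_D^2 / (p_C^2 p_A).
Setting this equal to 1.35 bar^-1 and taking the physical root (0 < X < 1) gives X = 0.611.

X = 0.611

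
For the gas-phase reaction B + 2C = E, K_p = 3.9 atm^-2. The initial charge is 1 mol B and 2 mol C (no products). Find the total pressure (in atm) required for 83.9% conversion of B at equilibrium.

P = 4.75 atm

Let X = conversion of B (basis 1 mol B); extent of reaction ξ = X.
Species balance: n_B = 1 − X; n_C = 2 − 2X; n_E = X.
Total moles n_T = 3 − 2X.
K_p = p_E / (p_B p_C^2) with p_i = (n_i/n_T)·P.
At X = 0.839: the mole-fraction product g(X) = Π y_i^ν_i = 87.84. Since K_p = g(X)·P^{-2}, P = (g/K_p)^(1/2) = (87.84/3.9)^(1/2) = 4.75 atm.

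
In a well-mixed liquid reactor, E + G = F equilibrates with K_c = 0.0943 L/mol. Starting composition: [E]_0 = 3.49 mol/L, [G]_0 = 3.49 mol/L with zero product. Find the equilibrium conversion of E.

Let X = conversion of E; extent ξ = 3.49·X mol/L.
Concentrations: [E] = 3.49 − 3.49X; [G] = 3.49 − 3.49X; [F] = 3.49X.
K_c = [F] / ([E] [G]).
Equating to 0.0943 L/mol: the physical root is X = 0.207.

X = 0.207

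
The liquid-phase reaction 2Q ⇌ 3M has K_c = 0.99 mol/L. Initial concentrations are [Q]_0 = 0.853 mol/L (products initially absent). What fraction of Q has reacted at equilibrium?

Let X = conversion of Q; extent ξ = 0.853X/2 mol/L.
Concentrations: [Q] = 0.853 − 0.853X; [M] = 1.28X.
K_c = [M]^3 / ([Q]^2).
This equals 0.99 at X = 0.463 (the root in 0 < X < 1).

X = 0.463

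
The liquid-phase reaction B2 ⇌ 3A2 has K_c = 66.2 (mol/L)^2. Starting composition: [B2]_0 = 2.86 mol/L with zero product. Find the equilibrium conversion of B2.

X = 0.523

Let X = conversion of B2; extent ξ = 2.86·X mol/L.
Concentrations: [B2] = 2.86 − 2.86X; [A2] = 8.58X.
K_c = [A2]^3 / ([B2]).
Equating to 66.2 (mol/L)^2: the physical root is X = 0.523.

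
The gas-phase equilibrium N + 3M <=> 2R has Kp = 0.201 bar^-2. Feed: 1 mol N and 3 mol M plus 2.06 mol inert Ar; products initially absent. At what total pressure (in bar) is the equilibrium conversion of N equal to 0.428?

Take 1 mol N as basis and let X be its fractional conversion, so ξ = X.
Species balance: n_N = 1 − X; n_M = 3 − 3X; n_R = 2X; n_I = 2.06 (inert).
Summing: n_T = 6.06 − 2X.
Kp = p_R^2 / (p_N p_M^3) with p_i = (n_i/n_T)·P.
At X = 0.428: the mole-fraction product g(X) = Π y_i^ν_i = 6.866. Since Kp = g(X)·P^{-2}, P = (g/Kp)^(1/2) = (6.866/0.201)^(1/2) = 5.84 bar.

P = 5.84 bar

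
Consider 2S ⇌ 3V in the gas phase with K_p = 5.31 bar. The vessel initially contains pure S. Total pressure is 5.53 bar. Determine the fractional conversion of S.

Let X = conversion of S (basis 1 mol S); extent of reaction ξ = 0.5X.
Mole table: n_S = 1 − X; n_V = 1.5X.
Total moles n_T = 1 + 0.5X.
Mole fractions y_i = n_i/n_T; K_p = p_V^3 / (p_S^2) with p_i = y_i·P.
Substituting and setting equal to 5.31 bar gives a polynomial in X; the root in (0,1) is X = 0.465.

X = 0.465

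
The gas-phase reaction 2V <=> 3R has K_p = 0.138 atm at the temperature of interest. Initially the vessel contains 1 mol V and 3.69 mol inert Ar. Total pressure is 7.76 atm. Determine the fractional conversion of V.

Let X = conversion of V (basis 1 mol V); extent of reaction ξ = 0.5X.
Mole table: n_V = 1 − X; n_R = 1.5X; n_I = 3.69 (inert).
n_T = Σnᵢ = 4.69 + 0.5X.
With p_i = (n_i/n_T)P, K_p = p_R^3 / (p_V^2).
Setting this equal to 0.138 atm and taking the physical root (0 < X < 1) gives X = 0.244.

X = 0.244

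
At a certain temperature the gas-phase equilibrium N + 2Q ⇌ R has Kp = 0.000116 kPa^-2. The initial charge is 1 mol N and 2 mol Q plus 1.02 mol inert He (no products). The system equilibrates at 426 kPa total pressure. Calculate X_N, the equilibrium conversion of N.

X = 0.615

Basis: 1 mol N initially; let X = conversion of N. Extent ξ = X.
At extent ξ: n_N = 1 − X; n_Q = 2 − 2X; n_R = X; n_I = 1.02 (inert).
n_T = Σnᵢ = 4.02 − 2X.
Mole fractions y_i = n_i/n_T; Kp = p_R / (p_N p_Q^2) with p_i = y_i·P.
Substituting and setting equal to 0.000116 kPa^-2 gives a polynomial in X; the root in (0,1) is X = 0.615.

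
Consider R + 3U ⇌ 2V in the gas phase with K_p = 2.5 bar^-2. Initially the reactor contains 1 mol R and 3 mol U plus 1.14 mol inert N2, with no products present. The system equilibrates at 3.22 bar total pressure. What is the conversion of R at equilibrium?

X = 0.582

Take 1 mol R as basis and let X be its fractional conversion, so ξ = X.
Species balance: n_R = 1 − X; n_U = 3 − 3X; n_V = 2X; n_I = 1.14 (inert).
n_T = Σnᵢ = 5.14 − 2X.
With p_i = (n_i/n_T)P, K_p = p_V^2 / (p_R p_U^3).
This yields a degree-4 equation in X; solving on (0,1), X = 0.582.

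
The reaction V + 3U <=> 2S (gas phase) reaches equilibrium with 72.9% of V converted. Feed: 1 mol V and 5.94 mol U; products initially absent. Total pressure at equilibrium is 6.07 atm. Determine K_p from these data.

Let X = conversion of V (basis 1 mol V); extent of reaction ξ = X.
Moles: n_V = 1 − X; n_U = 5.94 − 3X; n_S = 2X.
Total moles n_T = 6.94 − 2X.
At X = 0.729: n_V = 0.271, n_U = 3.75, n_S = 1.46, n_T = 5.48.
p_i = (n_i/n_T)·P. K_p = p_S^2 / (p_V p_U^3) = 0.121 atm^-2.

K_p = 0.121 atm^-2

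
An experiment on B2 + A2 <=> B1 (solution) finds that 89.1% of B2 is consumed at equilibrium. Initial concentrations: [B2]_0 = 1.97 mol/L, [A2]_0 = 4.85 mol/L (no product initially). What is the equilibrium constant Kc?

Kc = 2.64 L/mol

Let X = conversion of B2.
Concentrations: [B2] = 1.97 − 1.97X; [A2] = 4.85 − 1.97X; [B1] = 1.97X.
At X = 0.891: [B2] = 0.215, [A2] = 3.09, [B1] = 1.76.
Kc = [B1] / ([B2] [A2]) = 2.64 L/mol.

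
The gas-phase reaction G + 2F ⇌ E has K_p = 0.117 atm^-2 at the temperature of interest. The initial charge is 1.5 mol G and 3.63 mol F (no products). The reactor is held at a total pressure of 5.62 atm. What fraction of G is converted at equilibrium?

Let X = conversion of G (basis 1.5 mol G); extent of reaction ξ = 1.5X.
Mole table: n_G = 1.5 − 1.5X; n_F = 3.63 − 3X; n_E = 1.5X.
n_T = Σnᵢ = 5.13 − 3X.
y_i = n_i/n_T, p_i = y_i·P. K_p = p_E / (p_G p_F^2).
Equating to 0.117 atm^-2 and solving on 0 < X < 1: X = 0.546.

X = 0.546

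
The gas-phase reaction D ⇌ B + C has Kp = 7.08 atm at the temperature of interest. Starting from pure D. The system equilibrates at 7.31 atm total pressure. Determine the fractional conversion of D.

Take 1 mol D as basis and let X be its fractional conversion, so ξ = X.
At extent ξ: n_D = 1 − X; n_B = X; n_C = X.
n_T = Σnᵢ = 1 + X.
y_i = n_i/n_T, p_i = y_i·P. Kp = p_B p_C / (p_D).
Equating to 7.08 atm and solving on 0 < X < 1: X = 0.701.

X = 0.701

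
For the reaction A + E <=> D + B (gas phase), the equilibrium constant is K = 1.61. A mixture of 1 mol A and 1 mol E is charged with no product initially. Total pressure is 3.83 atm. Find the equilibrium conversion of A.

X = 0.559

Basis: 1 mol A initially; let X = conversion of A. Extent ξ = X.
Species balance: n_A = 1 − X; n_E = 1 − X; n_D = X; n_B = X.
n_T stays at 2 (no change in mole number).
With p_i = (n_i/n_T)P, K = p_D p_B / (p_A p_E).
Substituting and setting equal to 1.61 gives a polynomial in X; the root in (0,1) is X = 0.559.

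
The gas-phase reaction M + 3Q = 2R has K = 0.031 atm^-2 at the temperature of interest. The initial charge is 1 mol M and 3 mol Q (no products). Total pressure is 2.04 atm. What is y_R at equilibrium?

y_R = 0.095

Take 1 mol M as basis and let X be its fractional conversion, so ξ = X.
Moles: n_M = 1 − X; n_Q = 3 − 3X; n_R = 2X.
Summing: n_T = 4 − 2X.
Mole fractions y_i = n_i/n_T; K = p_R^2 / (p_M p_Q^3) with p_i = y_i·P.
Equating to 0.031 atm^-2 and solving on 0 < X < 1: X = 0.174.
Then n_R = 0.349, n_T = 3.65, so y_R = 0.095.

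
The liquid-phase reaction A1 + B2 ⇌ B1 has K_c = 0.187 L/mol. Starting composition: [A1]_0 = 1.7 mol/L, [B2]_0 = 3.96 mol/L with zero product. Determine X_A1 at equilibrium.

X = 0.382

Let X = conversion of A1; extent ξ = 1.7·X mol/L.
Concentrations: [A1] = 1.7 − 1.7X; [B2] = 3.96 − 1.7X; [B1] = 1.7X.
K_c = [B1] / ([A1] [B2]).
This equals 0.187 at X = 0.382 (the root in 0 < X < 1).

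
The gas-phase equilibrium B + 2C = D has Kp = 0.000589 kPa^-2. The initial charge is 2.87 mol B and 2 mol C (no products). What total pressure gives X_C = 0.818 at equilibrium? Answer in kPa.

Basis: 2 mol C initially; let X = conversion of C. Extent ξ = X.
Species balance: n_B = 2.87 − X; n_C = 2 − 2X; n_D = X.
Total moles n_T = 4.87 − 2X.
Kp = p_D / (p_B p_C^2) with p_i = (n_i/n_T)·P.
At X = 0.818: the mole-fraction product g(X) = Π y_i^ν_i = 31.47. Since Kp = g(X)·P^{-2}, P = (g/Kp)^(1/2) = (31.47/0.000589)^(1/2) = 231 kPa.

P = 231 kPa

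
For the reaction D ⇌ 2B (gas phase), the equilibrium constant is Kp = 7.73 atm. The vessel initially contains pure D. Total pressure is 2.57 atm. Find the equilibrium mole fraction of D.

y_D = 0.208

Basis: 1 mol D initially; let X = conversion of D. Extent ξ = X.
Mole table: n_D = 1 − X; n_B = 2X.
Summing: n_T = 1 + X.
With p_i = (n_i/n_T)P, Kp = p_B^2 / (p_D).
Substituting and setting equal to 7.73 atm gives a polynomial in X; the root in (0,1) is X = 0.655.
Then n_D = 0.345, n_T = 1.66, so y_D = 0.208.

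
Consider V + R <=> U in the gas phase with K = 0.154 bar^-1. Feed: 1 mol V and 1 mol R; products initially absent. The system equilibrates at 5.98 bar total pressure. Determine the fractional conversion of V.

X = 0.278

Basis: 1 mol V initially; let X = conversion of V. Extent ξ = X.
Mole table: n_V = 1 − X; n_R = 1 − X; n_U = X.
n_T = Σnᵢ = 2 − X.
With p_i = (n_i/n_T)P, K = p_U / (p_V p_R).
Equating to 0.154 bar^-1 and solving on 0 < X < 1: X = 0.278.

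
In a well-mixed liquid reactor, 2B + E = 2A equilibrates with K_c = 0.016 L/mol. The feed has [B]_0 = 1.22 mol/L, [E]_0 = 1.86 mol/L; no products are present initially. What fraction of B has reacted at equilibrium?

Let X = conversion of B; extent ξ = 1.22X/2 mol/L.
Concentrations: [B] = 1.22 − 1.22X; [E] = 1.86 − 0.61X; [A] = 1.22X.
K_c = [A]^2 / ([B]^2 [E]).
Solving K_c = 0.016 for X ∈ (0,1): X = 0.144.

X = 0.144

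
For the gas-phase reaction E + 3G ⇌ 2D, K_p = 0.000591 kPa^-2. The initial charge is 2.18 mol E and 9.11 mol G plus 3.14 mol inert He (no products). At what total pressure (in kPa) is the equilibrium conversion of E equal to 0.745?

Take 2.18 mol E as basis and let X be its fractional conversion, so ξ = 2.18X.
At extent ξ: n_E = 2.18 − 2.18X; n_G = 9.11 − 6.54X; n_D = 4.36X; n_I = 3.14 (inert).
n_T = Σnᵢ = 14.4 − 4.36X.
K_p = p_D^2 / (p_E p_G^3) with p_i = (n_i/n_T)·P.
At X = 0.745: the mole-fraction product g(X) = Π y_i^ν_i = 31.18. Since K_p = g(X)·P^{-2}, P = (g/K_p)^(1/2) = (31.18/0.000591)^(1/2) = 230 kPa.

P = 230 kPa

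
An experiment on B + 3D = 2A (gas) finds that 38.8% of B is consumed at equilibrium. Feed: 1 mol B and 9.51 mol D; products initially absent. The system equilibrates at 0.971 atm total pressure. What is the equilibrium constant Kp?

Let X = conversion of B (basis 1 mol B); extent of reaction ξ = X.
At extent ξ: n_B = 1 − X; n_D = 9.51 − 3X; n_A = 2X.
Summing: n_T = 10.5 − 2X.
At X = 0.388: n_B = 0.612, n_D = 8.35, n_A = 0.776, n_T = 9.73.
p_i = (n_i/n_T)·P. Kp = p_A^2 / (p_B p_D^3) = 0.17 atm^-2.

Kp = 0.17 atm^-2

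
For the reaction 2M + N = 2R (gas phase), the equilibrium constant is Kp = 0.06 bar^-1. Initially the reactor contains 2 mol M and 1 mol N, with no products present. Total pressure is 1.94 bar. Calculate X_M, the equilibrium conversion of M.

Take 2 mol M as basis and let X be its fractional conversion, so ξ = X.
Mole table: n_M = 2 − 2X; n_N = 1 − X; n_R = 2X.
Total moles n_T = 3 − X.
y_i = n_i/n_T, p_i = y_i·P. Kp = p_R^2 / (p_M^2 p_N).
This yields a degree-3 equation in X; solving on (0,1), X = 0.157.

X = 0.157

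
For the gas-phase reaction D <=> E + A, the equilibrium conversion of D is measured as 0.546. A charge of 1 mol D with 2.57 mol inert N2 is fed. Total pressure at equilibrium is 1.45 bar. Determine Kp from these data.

Kp = 0.231 bar

Let X = conversion of D (basis 1 mol D); extent of reaction ξ = X.
Moles: n_D = 1 − X; n_E = X; n_A = X; n_I = 2.57 (inert).
Summing: n_T = 3.57 + X.
At X = 0.546: n_D = 0.454, n_E = 0.546, n_A = 0.546, n_T = 4.12.
p_i = (n_i/n_T)·P. Kp = p_E p_A / (p_D) = 0.231 bar.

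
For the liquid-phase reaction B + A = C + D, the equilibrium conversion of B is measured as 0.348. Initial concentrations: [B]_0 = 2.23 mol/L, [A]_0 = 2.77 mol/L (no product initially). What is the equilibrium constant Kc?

Let X = conversion of B.
Concentrations: [B] = 2.23 − 2.23X; [A] = 2.77 − 2.23X; [C] = 2.23X; [D] = 2.23X.
At X = 0.348: [B] = 1.45, [A] = 1.99, [C] = 0.776, [D] = 0.776.
Kc = [C] [D] / ([B] [A]) = 0.208.

Kc = 0.208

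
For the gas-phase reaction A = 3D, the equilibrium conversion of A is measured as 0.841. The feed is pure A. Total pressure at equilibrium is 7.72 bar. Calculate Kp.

Kp = 837 bar^2

Take 1 mol A as basis and let X be its fractional conversion, so ξ = X.
At extent ξ: n_A = 1 − X; n_D = 3X.
Total moles n_T = 1 + 2X.
At X = 0.841: n_A = 0.159, n_D = 2.52, n_T = 2.68.
p_i = (n_i/n_T)·P. Kp = p_D^3 / (p_A) = 837 bar^2.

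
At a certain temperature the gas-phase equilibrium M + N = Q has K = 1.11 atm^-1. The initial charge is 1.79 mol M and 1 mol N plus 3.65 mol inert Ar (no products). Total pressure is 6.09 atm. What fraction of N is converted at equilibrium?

Basis: 1 mol N initially; let X = conversion of N. Extent ξ = X.
At extent ξ: n_M = 1.79 − X; n_N = 1 − X; n_Q = X; n_I = 3.65 (inert).
Summing: n_T = 6.44 − X.
With p_i = (n_i/n_T)P, K = p_Q / (p_M p_N).
Substituting and setting equal to 1.11 atm^-1 gives a polynomial in X; the root in (0,1) is X = 0.582.

X = 0.582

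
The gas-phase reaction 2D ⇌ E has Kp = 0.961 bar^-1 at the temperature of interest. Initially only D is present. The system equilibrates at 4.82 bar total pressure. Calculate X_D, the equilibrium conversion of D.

Basis: 1 mol D initially; let X = conversion of D. Extent ξ = 0.5X.
At extent ξ: n_D = 1 − X; n_E = 0.5X.
n_T = Σnᵢ = 1 − 0.5X.
With p_i = (n_i/n_T)P, Kp = p_E / (p_D^2).
This yields a degree-2 equation in X; solving on (0,1), X = 0.774.

X = 0.774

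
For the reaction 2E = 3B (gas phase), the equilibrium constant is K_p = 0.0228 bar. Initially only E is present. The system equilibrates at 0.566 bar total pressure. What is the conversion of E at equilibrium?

X = 0.203

Basis: 1 mol E initially; let X = conversion of E. Extent ξ = 0.5X.
Species balance: n_E = 1 − X; n_B = 1.5X.
Summing: n_T = 1 + 0.5X.
y_i = n_i/n_T, p_i = y_i·P. K_p = p_B^3 / (p_E^2).
Substituting and setting equal to 0.0228 bar gives a polynomial in X; the root in (0,1) is X = 0.203.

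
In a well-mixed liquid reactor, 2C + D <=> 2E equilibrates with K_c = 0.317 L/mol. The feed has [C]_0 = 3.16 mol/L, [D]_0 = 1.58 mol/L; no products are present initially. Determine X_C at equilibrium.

Let X = conversion of C; extent ξ = 3.16X/2 mol/L.
Concentrations: [C] = 3.16 − 3.16X; [D] = 1.58 − 1.58X; [E] = 3.16X.
K_c = [E]^2 / ([C]^2 [D]).
Solving K_c = 0.317 for X ∈ (0,1): X = 0.361.

X = 0.361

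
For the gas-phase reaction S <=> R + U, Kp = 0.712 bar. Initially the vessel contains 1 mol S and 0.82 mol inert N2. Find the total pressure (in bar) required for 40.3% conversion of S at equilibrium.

P = 5.82 bar

Take 1 mol S as basis and let X be its fractional conversion, so ξ = X.
Moles: n_S = 1 − X; n_R = X; n_U = X; n_I = 0.82 (inert).
n_T = Σnᵢ = 1.82 + X.
Kp = p_R p_U / (p_S) with p_i = (n_i/n_T)·P.
At X = 0.403: the mole-fraction product g(X) = Π y_i^ν_i = 0.1224. Since Kp = g(X)·P^{1}, P = (Kp/g)^(1/1) = (0.712/0.1224)^(1/1) = 5.82 bar.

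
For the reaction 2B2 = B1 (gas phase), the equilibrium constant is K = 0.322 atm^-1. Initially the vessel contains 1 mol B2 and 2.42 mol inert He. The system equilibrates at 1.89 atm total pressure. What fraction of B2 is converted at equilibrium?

X = 0.222

Basis: 1 mol B2 initially; let X = conversion of B2. Extent ξ = 0.5X.
Mole table: n_B2 = 1 − X; n_B1 = 0.5X; n_I = 2.42 (inert).
Total moles n_T = 3.42 − 0.5X.
y_i = n_i/n_T, p_i = y_i·P. K = p_B1 / (p_B2^2).
Substituting and setting equal to 0.322 atm^-1 gives a polynomial in X; the root in (0,1) is X = 0.222.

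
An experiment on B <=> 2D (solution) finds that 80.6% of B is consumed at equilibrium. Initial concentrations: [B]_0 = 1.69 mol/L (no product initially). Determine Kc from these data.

Kc = 22.6 mol/L

Let X = conversion of B.
Concentrations: [B] = 1.69 − 1.69X; [D] = 3.38X.
At X = 0.806: [B] = 0.328, [D] = 2.72.
Kc = [D]^2 / ([B]) = 22.6 mol/L.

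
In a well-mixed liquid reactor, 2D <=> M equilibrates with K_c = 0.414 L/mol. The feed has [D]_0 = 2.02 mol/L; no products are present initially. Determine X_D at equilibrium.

Let X = conversion of D; extent ξ = 2.02X/2 mol/L.
Concentrations: [D] = 2.02 − 2.02X; [M] = 1.01X.
K_c = [M] / ([D]^2).
Setting equal to 0.414 and solving for X on (0,1) gives X = 0.470.

X = 0.470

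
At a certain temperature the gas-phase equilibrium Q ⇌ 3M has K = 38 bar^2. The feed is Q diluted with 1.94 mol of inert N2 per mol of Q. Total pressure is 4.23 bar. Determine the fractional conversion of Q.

X = 0.738

Let X = conversion of Q (basis 1 mol Q); extent of reaction ξ = X.
At extent ξ: n_Q = 1 − X; n_M = 3X; n_I = 1.94 (inert).
Summing: n_T = 2.94 + 2X.
Mole fractions y_i = n_i/n_T; K = p_M^3 / (p_Q) with p_i = y_i·P.
Equating to 38 bar^2 and solving on 0 < X < 1: X = 0.738.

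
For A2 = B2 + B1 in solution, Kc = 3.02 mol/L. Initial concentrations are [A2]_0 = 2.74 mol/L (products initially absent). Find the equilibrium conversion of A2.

X = 0.635

Let X = conversion of A2; extent ξ = 2.74·X mol/L.
Concentrations: [A2] = 2.74 − 2.74X; [B2] = 2.74X; [B1] = 2.74X.
Kc = [B2] [B1] / ([A2]).
Setting equal to 3.02 and solving for X on (0,1) gives X = 0.635.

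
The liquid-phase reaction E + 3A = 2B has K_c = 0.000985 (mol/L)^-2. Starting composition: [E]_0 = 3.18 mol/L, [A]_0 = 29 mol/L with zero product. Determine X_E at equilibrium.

X = 0.612

Let X = conversion of E; extent ξ = 3.18·X mol/L.
Concentrations: [E] = 3.18 − 3.18X; [A] = 29 − 9.54X; [B] = 6.36X.
K_c = [B]^2 / ([E] [A]^3).
Setting equal to 0.000985 and solving for X on (0,1) gives X = 0.612.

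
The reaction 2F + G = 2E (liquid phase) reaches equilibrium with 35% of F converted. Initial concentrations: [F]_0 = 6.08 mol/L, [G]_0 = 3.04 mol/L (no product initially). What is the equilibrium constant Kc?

Kc = 0.147 L/mol

Let X = conversion of F.
Concentrations: [F] = 6.08 − 6.08X; [G] = 3.04 − 3.04X; [E] = 6.08X.
At X = 0.35: [F] = 3.95, [G] = 1.98, [E] = 2.13.
Kc = [E]^2 / ([F]^2 [G]) = 0.147 L/mol.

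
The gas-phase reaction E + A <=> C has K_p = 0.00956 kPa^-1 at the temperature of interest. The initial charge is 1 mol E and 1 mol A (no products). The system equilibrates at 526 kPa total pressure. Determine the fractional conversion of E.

X = 0.593

Take 1 mol E as basis and let X be its fractional conversion, so ξ = X.
Species balance: n_E = 1 − X; n_A = 1 − X; n_C = X.
Total moles n_T = 2 − X.
y_i = n_i/n_T, p_i = y_i·P. K_p = p_C / (p_E p_A).
Substituting and setting equal to 0.00956 kPa^-1 gives a polynomial in X; the root in (0,1) is X = 0.593.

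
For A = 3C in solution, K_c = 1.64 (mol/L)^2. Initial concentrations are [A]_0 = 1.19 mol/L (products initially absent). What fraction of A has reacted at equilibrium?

X = 0.309

Let X = conversion of A; extent ξ = 1.19·X mol/L.
Concentrations: [A] = 1.19 − 1.19X; [C] = 3.57X.
K_c = [C]^3 / ([A]).
Solving K_c = 1.64 for X ∈ (0,1): X = 0.309.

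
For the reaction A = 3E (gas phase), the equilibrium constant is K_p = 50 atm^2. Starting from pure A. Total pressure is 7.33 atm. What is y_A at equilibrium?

y_A = 0.327

Basis: 1 mol A initially; let X = conversion of A. Extent ξ = X.
Species balance: n_A = 1 − X; n_E = 3X.
Total moles n_T = 1 + 2X.
y_i = n_i/n_T, p_i = y_i·P. K_p = p_E^3 / (p_A).
Setting this equal to 50 atm^2 and taking the physical root (0 < X < 1) gives X = 0.407.
Then n_A = 0.593, n_T = 1.81, so y_A = 0.327.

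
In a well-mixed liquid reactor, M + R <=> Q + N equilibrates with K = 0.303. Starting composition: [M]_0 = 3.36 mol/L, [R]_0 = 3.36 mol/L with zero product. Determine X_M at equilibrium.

Let X = conversion of M; extent ξ = 3.36·X mol/L.
Concentrations: [M] = 3.36 − 3.36X; [R] = 3.36 − 3.36X; [Q] = 3.36X; [N] = 3.36X.
K = [Q] [N] / ([M] [R]).
Setting equal to 0.303 and solving for X on (0,1) gives X = 0.355.

X = 0.355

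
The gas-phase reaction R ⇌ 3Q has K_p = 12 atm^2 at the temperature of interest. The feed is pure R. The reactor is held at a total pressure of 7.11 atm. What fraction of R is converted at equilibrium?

X = 0.245

Basis: 1 mol R initially; let X = conversion of R. Extent ξ = X.
Species balance: n_R = 1 − X; n_Q = 3X.
Total moles n_T = 1 + 2X.
Mole fractions y_i = n_i/n_T; K_p = p_Q^3 / (p_R) with p_i = y_i·P.
Substituting and setting equal to 12 atm^2 gives a polynomial in X; the root in (0,1) is X = 0.245.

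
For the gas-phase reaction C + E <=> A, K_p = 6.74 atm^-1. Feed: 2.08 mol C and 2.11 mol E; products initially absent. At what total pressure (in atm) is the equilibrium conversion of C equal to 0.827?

P = 4.49 atm

Take 2.08 mol C as basis and let X be its fractional conversion, so ξ = 2.08X.
Moles: n_C = 2.08 − 2.08X; n_E = 2.11 − 2.08X; n_A = 2.08X.
n_T = Σnᵢ = 4.19 − 2.08X.
K_p = p_A / (p_C p_E) with p_i = (n_i/n_T)·P.
At X = 0.827: the mole-fraction product g(X) = Π y_i^ν_i = 30.29. Since K_p = g(X)·P^{-1}, P = (g/K_p)^(1/1) = (30.29/6.74)^(1/1) = 4.49 atm.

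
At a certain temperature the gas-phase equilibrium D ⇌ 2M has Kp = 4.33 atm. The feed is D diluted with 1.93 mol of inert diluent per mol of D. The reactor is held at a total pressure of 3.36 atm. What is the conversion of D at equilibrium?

X = 0.642

Basis: 1 mol D initially; let X = conversion of D. Extent ξ = X.
Moles: n_D = 1 − X; n_M = 2X; n_I = 1.93 (inert).
Total moles n_T = 2.93 + X.
y_i = n_i/n_T, p_i = y_i·P. Kp = p_M^2 / (p_D).
Substituting and setting equal to 4.33 atm gives a polynomial in X; the root in (0,1) is X = 0.642.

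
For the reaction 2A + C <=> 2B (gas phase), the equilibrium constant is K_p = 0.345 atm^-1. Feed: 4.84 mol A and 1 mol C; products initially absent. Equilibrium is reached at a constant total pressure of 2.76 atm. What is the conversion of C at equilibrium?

X = 0.540

Basis: 1 mol C initially; let X = conversion of C. Extent ξ = X.
Moles: n_A = 4.84 − 2X; n_C = 1 − X; n_B = 2X.
n_T = Σnᵢ = 5.84 − X.
Mole fractions y_i = n_i/n_T; K_p = p_B^2 / (p_A^2 p_C) with p_i = y_i·P.
Setting this equal to 0.345 atm^-1 and taking the physical root (0 < X < 1) gives X = 0.540.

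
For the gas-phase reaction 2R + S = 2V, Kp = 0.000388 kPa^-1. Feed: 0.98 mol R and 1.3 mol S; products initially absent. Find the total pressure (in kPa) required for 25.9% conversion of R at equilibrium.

Let X = conversion of R (basis 0.98 mol R); extent of reaction ξ = 0.49X.
Moles: n_R = 0.98 − 0.98X; n_S = 1.3 − 0.49X; n_V = 0.98X.
n_T = Σnᵢ = 2.28 − 0.49X.
Kp = p_V^2 / (p_R^2 p_S) with p_i = (n_i/n_T)·P.
At X = 0.259: the mole-fraction product g(X) = Π y_i^ν_i = 0.2242. Since Kp = g(X)·P^{-1}, P = (g/Kp)^(1/1) = (0.2242/0.000388)^(1/1) = 578 kPa.

P = 578 kPa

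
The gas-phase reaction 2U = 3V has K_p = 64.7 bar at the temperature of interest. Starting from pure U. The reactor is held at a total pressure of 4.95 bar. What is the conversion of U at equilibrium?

X = 0.729

Basis: 1 mol U initially; let X = conversion of U. Extent ξ = 0.5X.
At extent ξ: n_U = 1 − X; n_V = 1.5X.
Total moles n_T = 1 + 0.5X.
Mole fractions y_i = n_i/n_T; K_p = p_V^3 / (p_U^2) with p_i = y_i·P.
Substituting and setting equal to 64.7 bar gives a polynomial in X; the root in (0,1) is X = 0.729.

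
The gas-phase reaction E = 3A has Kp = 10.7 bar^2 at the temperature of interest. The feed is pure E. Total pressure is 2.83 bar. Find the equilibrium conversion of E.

X = 0.462

Take 1 mol E as basis and let X be its fractional conversion, so ξ = X.
Species balance: n_E = 1 − X; n_A = 3X.
Total moles n_T = 1 + 2X.
With p_i = (n_i/n_T)P, Kp = p_A^3 / (p_E).
Substituting and setting equal to 10.7 bar^2 gives a polynomial in X; the root in (0,1) is X = 0.462.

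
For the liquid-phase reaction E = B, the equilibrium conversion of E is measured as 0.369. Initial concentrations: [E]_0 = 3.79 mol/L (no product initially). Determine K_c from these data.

Let X = conversion of E.
Concentrations: [E] = 3.79 − 3.79X; [B] = 3.79X.
At X = 0.369: [E] = 2.39, [B] = 1.4.
K_c = [B] / ([E]) = 0.585.

K_c = 0.585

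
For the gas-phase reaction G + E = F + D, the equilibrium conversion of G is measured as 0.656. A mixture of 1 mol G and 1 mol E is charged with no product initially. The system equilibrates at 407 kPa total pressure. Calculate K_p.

K_p = 3.64

Let X = conversion of G (basis 1 mol G); extent of reaction ξ = X.
Mole table: n_G = 1 − X; n_E = 1 − X; n_F = X; n_D = X.
Total moles n_T = 2 (Δν = 0, constant).
At X = 0.656: n_G = 0.344, n_E = 0.344, n_F = 0.656, n_D = 0.656, n_T = 2.
p_i = (n_i/n_T)·P. K_p = p_F p_D / (p_G p_E) = 3.64.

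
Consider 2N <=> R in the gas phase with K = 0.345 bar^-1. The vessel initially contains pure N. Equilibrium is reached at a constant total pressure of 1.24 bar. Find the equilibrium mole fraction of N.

Take 1 mol N as basis and let X be its fractional conversion, so ξ = 0.5X.
At extent ξ: n_N = 1 − X; n_R = 0.5X.
Summing: n_T = 1 − 0.5X.
With p_i = (n_i/n_T)P, K = p_R / (p_N^2).
Substituting and setting equal to 0.345 bar^-1 gives a polynomial in X; the root in (0,1) is X = 0.393.
Then n_N = 0.607, n_T = 0.804, so y_N = 0.756.

y_N = 0.756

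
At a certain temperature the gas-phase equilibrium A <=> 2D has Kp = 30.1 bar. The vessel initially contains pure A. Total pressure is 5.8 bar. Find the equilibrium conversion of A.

X = 0.751

Basis: 1 mol A initially; let X = conversion of A. Extent ξ = X.
At extent ξ: n_A = 1 − X; n_D = 2X.
n_T = Σnᵢ = 1 + X.
With p_i = (n_i/n_T)P, Kp = p_D^2 / (p_A).
Substituting and setting equal to 30.1 bar gives a polynomial in X; the root in (0,1) is X = 0.751.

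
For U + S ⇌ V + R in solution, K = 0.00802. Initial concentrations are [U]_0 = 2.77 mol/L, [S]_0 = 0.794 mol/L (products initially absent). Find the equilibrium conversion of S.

X = 0.151

Let X = conversion of S; extent ξ = 0.794·X mol/L.
Concentrations: [U] = 2.77 − 0.794X; [S] = 0.794 − 0.794X; [V] = 0.794X; [R] = 0.794X.
K = [V] [R] / ([U] [S]).
Equating to 0.00802: the physical root is X = 0.151.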